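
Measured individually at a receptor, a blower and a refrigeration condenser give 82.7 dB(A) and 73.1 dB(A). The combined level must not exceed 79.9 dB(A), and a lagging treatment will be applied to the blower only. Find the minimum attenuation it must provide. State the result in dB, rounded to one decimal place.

The untreated sources together contribute 10^(73.1/10) = 2.042e+07, i.e. 73.10 dB(A).
To meet 79.9 dB(A) overall, the treated blower may contribute at most 10^(79.9/10) − 2.042e+07 = 7.731e+07, i.e. 78.88 dB(A).
So the blower must be reduced from 82.7 to 78.88 dB(A): IL = 3.82 dB.

3.8 dB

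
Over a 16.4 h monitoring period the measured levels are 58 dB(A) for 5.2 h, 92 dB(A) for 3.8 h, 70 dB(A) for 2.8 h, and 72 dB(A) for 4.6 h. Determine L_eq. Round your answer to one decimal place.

The energy average is taken in the linear domain: L_eq = 10·log₁₀[(Σ tᵢ·10^(Lᵢ/10))/T], T = 16.4 h.
Σ tᵢ·10^(Lᵢ/10) = 5.2·10^(58/10) + 3.8·10^(92/10) + 2.8·10^(70/10) + 4.6·10^(72/10) = 6.127e+09.
L_eq = 10·log₁₀(6.127e+09/16.4) = 85.72 dB(A).

85.7 dB(A)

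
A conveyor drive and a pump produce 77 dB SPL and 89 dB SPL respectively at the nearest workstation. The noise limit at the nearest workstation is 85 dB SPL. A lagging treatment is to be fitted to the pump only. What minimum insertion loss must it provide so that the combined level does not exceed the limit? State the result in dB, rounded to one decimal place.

4.7 dB

Fixed contribution from the other source: Σ 10^(L/10) = 10^(77/10) = 5.012e+07 (77.00 dB SPL).
The limit corresponds to 10^(85/10) = 3.162e+08; subtracting the fixed part leaves 2.661e+08 for the pump, i.e. 84.25 dB SPL.
Required insertion loss = 89 − 84.25 = 4.75 dB.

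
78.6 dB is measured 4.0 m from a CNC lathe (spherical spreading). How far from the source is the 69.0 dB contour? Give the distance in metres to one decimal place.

12.1 m

The 9.6 dB drop corresponds to a distance ratio of 10^(9.6/20) for a point source.
r₂ = 4.0·10^((78.6−69.0)/20) = 4.0·10^(9.6/20) = 12.08 m.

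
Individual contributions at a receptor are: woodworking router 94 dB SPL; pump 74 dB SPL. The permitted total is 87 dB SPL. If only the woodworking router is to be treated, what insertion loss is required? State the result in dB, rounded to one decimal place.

Everything except the woodworking router sums to 10^(74/10) = 2.512e+07 in linear terms, 74.00 dB SPL.
The limit corresponds to 10^(87/10) = 5.012e+08; subtracting the fixed part leaves 4.761e+08 for the woodworking router, i.e. 86.78 dB SPL.
So the woodworking router must be reduced from 94 to 86.78 dB SPL: IL = 7.22 dB.

7.2 dB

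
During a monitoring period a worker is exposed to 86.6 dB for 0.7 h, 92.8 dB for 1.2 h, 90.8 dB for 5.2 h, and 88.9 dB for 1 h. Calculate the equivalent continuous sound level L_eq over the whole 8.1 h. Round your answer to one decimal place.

The energy average is taken in the linear domain: L_eq = 10·log₁₀[(Σ tᵢ·10^(Lᵢ/10))/T], T = 8.1 h.
Σ tᵢ·10^(Lᵢ/10) = 0.7·10^(86.6/10) + 1.2·10^(92.8/10) + 5.2·10^(90.8/10) + 1·10^(88.9/10) = 9.635e+09.
L_eq = 10·log₁₀(9.635e+09/8.1) = 90.75 dB.

90.8 dB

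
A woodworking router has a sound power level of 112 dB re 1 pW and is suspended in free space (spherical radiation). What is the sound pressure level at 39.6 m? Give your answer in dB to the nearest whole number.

69 dB

Free-field spherical radiation: L_p = L_w − 10·log₁₀(4π·r²), r = 39.6 m.
4π·r² = 1.971e+04 m², 10·log₁₀ of that is 42.946 dB.
L_p = 112 − 42.946 = 69.05 dB.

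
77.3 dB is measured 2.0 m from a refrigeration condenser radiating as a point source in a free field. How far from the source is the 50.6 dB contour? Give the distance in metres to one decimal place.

The 26.7 dB drop corresponds to a distance ratio of 10^(26.7/20) for a point source.
r₂ = 2.0·10^((77.3−50.6)/20) = 2.0·10^(26.7/20) = 43.25 m.

43.3 m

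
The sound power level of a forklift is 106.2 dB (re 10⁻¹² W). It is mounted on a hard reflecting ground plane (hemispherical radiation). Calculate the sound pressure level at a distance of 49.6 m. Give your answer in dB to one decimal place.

Free-field hemispherical radiation: L_p = L_w − 10·log₁₀(2π·r²), r = 49.6 m.
2π·r² = 1.546e+04 m², 10·log₁₀ of that is 41.891 dB.
L_p = 106.2 − 41.891 = 64.31 dB.

64.3 dB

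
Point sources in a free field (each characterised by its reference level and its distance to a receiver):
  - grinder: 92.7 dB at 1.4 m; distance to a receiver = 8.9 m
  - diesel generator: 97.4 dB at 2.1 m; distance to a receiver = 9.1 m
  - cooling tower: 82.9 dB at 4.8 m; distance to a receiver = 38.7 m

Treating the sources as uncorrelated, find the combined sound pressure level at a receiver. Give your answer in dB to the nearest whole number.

Apply inverse-square spreading to bring every level to the receiver, then sum 10^(L/10).
grinder: 92.7 − 20·log₁₀(8.9/1.4) = 92.7 − 16.07 = 76.63 dB.
diesel generator: 97.4 − 20·log₁₀(9.1/2.1) = 97.4 − 12.74 = 84.66 dB.
cooling tower: 82.9 − 20·log₁₀(38.7/4.8) = 82.9 − 18.13 = 64.77 dB.
Σ 10^(L/10) = 3.417e+08 → L_total = 10·log₁₀(3.417e+08) = 85.34 dB.

85 dB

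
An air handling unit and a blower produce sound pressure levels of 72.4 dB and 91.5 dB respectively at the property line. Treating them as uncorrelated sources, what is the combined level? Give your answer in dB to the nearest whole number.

92 dB

Incoherent sources combine by intensity addition: L_total = 10·log₁₀(Σ 10^(L_i/10)).
Σ 10^(L/10) = 10^(72.4/10) + 10^(91.5/10) = 1.430e+09.
L_total = 10·log₁₀(1.430e+09) = 91.55 dB.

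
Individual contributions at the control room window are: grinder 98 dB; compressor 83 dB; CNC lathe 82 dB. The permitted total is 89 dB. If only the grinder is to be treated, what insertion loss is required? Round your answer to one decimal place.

Everything except the grinder sums to 10^(83/10) + 10^(82/10) = 3.580e+08 in linear terms, 85.54 dB.
To meet 89 dB overall, the treated grinder may contribute at most 10^(89/10) − 3.580e+08 = 4.363e+08, i.e. 86.40 dB.
So the grinder must be reduced from 98 to 86.40 dB: IL = 11.60 dB.

11.6 dB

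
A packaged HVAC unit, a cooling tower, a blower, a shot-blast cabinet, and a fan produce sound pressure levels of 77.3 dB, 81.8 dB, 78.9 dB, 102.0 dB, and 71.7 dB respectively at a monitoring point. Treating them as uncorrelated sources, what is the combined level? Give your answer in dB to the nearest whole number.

102 dB

For uncorrelated sources the intensities add, so convert each level to linear form, sum, and take 10·log₁₀ of the total.
Σ 10^(L/10) = 10^(77.3/10) + 10^(81.8/10) + 10^(78.9/10) + 10^(102.0/10) + 10^(71.7/10) = 1.615e+10.
L_total = 10·log₁₀(1.615e+10) = 102.08 dB.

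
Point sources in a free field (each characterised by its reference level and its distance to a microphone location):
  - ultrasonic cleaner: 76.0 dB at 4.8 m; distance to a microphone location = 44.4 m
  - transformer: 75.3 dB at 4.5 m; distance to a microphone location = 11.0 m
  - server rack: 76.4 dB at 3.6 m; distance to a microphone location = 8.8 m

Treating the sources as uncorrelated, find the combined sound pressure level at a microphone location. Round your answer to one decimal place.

71.3 dB

First find each source's level at the receiver (point-source: −20·log₁₀(r/r_ref)), then combine on an intensity basis.
ultrasonic cleaner: 76.0 − 20·log₁₀(44.4/4.8) = 76.0 − 19.32 = 56.68 dB.
transformer: 75.3 − 20·log₁₀(11.0/4.5) = 75.3 − 7.76 = 67.54 dB.
server rack: 76.4 − 20·log₁₀(8.8/3.6) = 76.4 − 7.76 = 68.64 dB.
Σ 10^(L/10) = 1.344e+07 → L_total = 10·log₁₀(1.344e+07) = 71.28 dB.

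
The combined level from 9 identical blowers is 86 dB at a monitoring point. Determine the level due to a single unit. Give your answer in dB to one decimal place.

76.5 dB

For N identical incoherent sources L_total = L₁ + 10·log₁₀ N, so L₁ = 86 − 10·log₁₀(9) = 86 − 9.542.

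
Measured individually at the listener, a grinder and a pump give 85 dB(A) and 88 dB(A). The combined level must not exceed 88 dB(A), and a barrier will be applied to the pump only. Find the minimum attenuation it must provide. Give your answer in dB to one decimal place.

Fixed contribution from the other source: Σ 10^(L/10) = 10^(85/10) = 3.162e+08 (85.00 dB(A)).
To meet 88 dB(A) overall, the treated pump may contribute at most 10^(88/10) − 3.162e+08 = 3.147e+08, i.e. 84.98 dB(A).
Required insertion loss = 88 − 84.98 = 3.02 dB.

3.0 dB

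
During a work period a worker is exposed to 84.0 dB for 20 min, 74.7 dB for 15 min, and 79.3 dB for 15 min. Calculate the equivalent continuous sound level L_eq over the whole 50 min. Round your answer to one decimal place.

81.3 dB

Weight each interval's intensity by its duration and average over T = 50 min:
Σ tᵢ·10^(Lᵢ/10) = 20·10^(84.0/10) + 15·10^(74.7/10) + 15·10^(79.3/10) = 6.743e+09.
L_eq = 10·log₁₀(6.743e+09/50) = 81.30 dB.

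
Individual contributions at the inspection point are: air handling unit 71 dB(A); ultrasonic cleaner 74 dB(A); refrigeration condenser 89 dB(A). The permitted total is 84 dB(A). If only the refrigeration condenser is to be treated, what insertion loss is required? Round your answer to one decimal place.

Everything except the refrigeration condenser sums to 10^(71/10) + 10^(74/10) = 3.771e+07 in linear terms, 75.76 dB(A).
To meet 84 dB(A) overall, the treated refrigeration condenser may contribute at most 10^(84/10) − 3.771e+07 = 2.135e+08, i.e. 83.29 dB(A).
So the refrigeration condenser must be reduced from 89 to 83.29 dB(A): IL = 5.71 dB.

5.7 dB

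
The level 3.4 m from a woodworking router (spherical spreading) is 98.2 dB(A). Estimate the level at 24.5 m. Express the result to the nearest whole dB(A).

Spherical spreading from a point source gives a 20·log₁₀(r₂/r₁) drop.
L₂ = 98.2 − 20·log₁₀(24.5/3.4) = 98.2 − 17.154 = 81.05 dB(A).

81 dB(A)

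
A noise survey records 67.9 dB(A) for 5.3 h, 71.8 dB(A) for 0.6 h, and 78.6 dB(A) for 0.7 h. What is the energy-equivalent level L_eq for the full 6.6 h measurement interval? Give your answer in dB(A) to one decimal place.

71.5 dB(A)

L_eq = 10·log₁₀[(1/T)·Σ tᵢ·10^(Lᵢ/10)] with T = 6.6 h.
Σ tᵢ·10^(Lᵢ/10) = 5.3·10^(67.9/10) + 0.6·10^(71.8/10) + 0.7·10^(78.6/10) = 9.247e+07.
L_eq = 10·log₁₀(9.247e+07/6.6) = 71.46 dB(A).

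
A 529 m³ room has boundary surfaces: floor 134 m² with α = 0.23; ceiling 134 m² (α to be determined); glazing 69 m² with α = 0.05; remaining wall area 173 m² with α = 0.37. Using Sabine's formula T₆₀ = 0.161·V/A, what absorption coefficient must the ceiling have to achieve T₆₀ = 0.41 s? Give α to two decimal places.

0.82

From T₆₀ = 0.161·V/A, the target T₆₀ = 0.41 s needs A = 0.161·529/0.41 = 207.73 m².
Absorption from the other surfaces = 134·0.23 + 69·0.05 + 173·0.37 = 98.28 m², so the ceiling must supply 109.45 m² over 134 m².
α = 109.45/134 = 0.817.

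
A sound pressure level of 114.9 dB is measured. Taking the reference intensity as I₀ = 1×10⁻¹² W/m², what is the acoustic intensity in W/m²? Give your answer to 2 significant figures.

I = I₀·10^(L/10) = 10⁻¹² × 10^(114.9/10) = 10^(-0.510).

0.31 W/m²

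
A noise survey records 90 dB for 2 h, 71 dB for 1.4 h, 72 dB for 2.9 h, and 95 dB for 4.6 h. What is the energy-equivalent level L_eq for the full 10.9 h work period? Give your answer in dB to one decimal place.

The energy average is taken in the linear domain: L_eq = 10·log₁₀[(Σ tᵢ·10^(Lᵢ/10))/T], T = 10.9 h.
Σ tᵢ·10^(Lᵢ/10) = 2·10^(90/10) + 1.4·10^(71/10) + 2.9·10^(72/10) + 4.6·10^(95/10) = 1.661e+10.
L_eq = 10·log₁₀(1.661e+10/10.9) = 91.83 dB.

91.8 dB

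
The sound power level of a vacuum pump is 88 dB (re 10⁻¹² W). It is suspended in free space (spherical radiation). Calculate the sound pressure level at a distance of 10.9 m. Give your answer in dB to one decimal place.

56.3 dB

L_p = L_w − 10·log₁₀(4π·r²) with r = 10.9 m.
4π·r² = 1493 m², 10·log₁₀ of that is 31.741 dB.
L_p = 88 − 31.741 = 56.26 dB.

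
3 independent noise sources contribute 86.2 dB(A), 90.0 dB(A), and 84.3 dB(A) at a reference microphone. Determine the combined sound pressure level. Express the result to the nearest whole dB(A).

Incoherent sources combine by intensity addition: L_total = 10·log₁₀(Σ 10^(L_i/10)).
Σ 10^(L/10) = 10^(86.2/10) + 10^(90.0/10) + 10^(84.3/10) = 1.686e+09.
L_total = 10·log₁₀(1.686e+09) = 92.27 dB(A).

92 dB(A)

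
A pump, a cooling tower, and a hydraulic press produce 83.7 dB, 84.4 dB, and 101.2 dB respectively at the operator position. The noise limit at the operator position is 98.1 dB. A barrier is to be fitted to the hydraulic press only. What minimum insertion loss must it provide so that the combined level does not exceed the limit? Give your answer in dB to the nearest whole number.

Everything except the hydraulic press sums to 10^(83.7/10) + 10^(84.4/10) = 5.098e+08 in linear terms, 87.07 dB.
To meet 98.1 dB overall, the treated hydraulic press may contribute at most 10^(98.1/10) − 5.098e+08 = 5.947e+09, i.e. 97.74 dB.
Required insertion loss = 101.2 − 97.74 = 3.46 dB.

3 dB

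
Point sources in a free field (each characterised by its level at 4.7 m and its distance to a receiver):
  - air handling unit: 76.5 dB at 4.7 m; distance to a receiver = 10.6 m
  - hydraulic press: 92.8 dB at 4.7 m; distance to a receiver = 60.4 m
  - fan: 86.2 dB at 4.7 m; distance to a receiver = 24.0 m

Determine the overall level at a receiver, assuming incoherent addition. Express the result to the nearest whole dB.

First find each source's level at the receiver (point-source: −20·log₁₀(r/r_ref)), then combine on an intensity basis.
air handling unit: 76.5 − 20·log₁₀(10.6/4.7) = 76.5 − 7.06 = 69.44 dB.
hydraulic press: 92.8 − 20·log₁₀(60.4/4.7) = 92.8 − 22.18 = 70.62 dB.
fan: 86.2 − 20·log₁₀(24.0/4.7) = 86.2 − 14.16 = 72.04 dB.
Σ 10^(L/10) = 3.631e+07 → L_total = 10·log₁₀(3.631e+07) = 75.60 dB.

76 dB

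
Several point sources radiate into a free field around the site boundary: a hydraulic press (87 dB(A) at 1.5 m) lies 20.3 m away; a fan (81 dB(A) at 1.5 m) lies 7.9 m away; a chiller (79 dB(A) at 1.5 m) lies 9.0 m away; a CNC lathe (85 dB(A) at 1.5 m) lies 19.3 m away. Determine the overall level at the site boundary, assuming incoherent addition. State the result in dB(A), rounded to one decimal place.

First find each source's level at the receiver (point-source: −20·log₁₀(r/r_ref)), then combine on an intensity basis.
hydraulic press: 87 − 20·log₁₀(20.3/1.5) = 87 − 22.63 = 64.37 dB(A).
fan: 81 − 20·log₁₀(7.9/1.5) = 81 − 14.43 = 66.57 dB(A).
chiller: 79 − 20·log₁₀(9.0/1.5) = 79 − 15.56 = 63.44 dB(A).
CNC lathe: 85 − 20·log₁₀(19.3/1.5) = 85 − 22.19 = 62.81 dB(A).
Σ 10^(L/10) = 1.139e+07 → L_total = 10·log₁₀(1.139e+07) = 70.57 dB(A).

70.6 dB(A)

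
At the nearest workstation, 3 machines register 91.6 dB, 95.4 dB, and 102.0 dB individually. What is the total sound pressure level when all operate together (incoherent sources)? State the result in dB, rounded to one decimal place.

103.2 dB

Incoherent sources combine by intensity addition: L_total = 10·log₁₀(Σ 10^(L_i/10)).
Σ 10^(L/10) = 10^(91.6/10) + 10^(95.4/10) + 10^(102.0/10) = 2.076e+10.
L_total = 10·log₁₀(2.076e+10) = 103.17 dB.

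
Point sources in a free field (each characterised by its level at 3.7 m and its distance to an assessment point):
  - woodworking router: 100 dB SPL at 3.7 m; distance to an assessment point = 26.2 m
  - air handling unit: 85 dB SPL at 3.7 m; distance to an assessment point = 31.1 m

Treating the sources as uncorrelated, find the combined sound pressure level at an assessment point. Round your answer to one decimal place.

First find each source's level at the receiver (point-source: −20·log₁₀(r/r_ref)), then combine on an intensity basis.
woodworking router: 100 − 20·log₁₀(26.2/3.7) = 100 − 17.00 = 83.00 dB SPL.
air handling unit: 85 − 20·log₁₀(31.1/3.7) = 85 − 18.49 = 66.51 dB SPL.
Σ 10^(L/10) = 2.039e+08 → L_total = 10·log₁₀(2.039e+08) = 83.09 dB SPL.

83.1 dB SPL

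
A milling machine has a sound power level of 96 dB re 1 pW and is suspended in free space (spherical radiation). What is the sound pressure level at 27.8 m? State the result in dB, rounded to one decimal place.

L_p = L_w − 10·log₁₀(4π·r²) with r = 27.8 m.
4π·r² = 9712 m², 10·log₁₀ of that is 39.873 dB.
L_p = 96 − 39.873 = 56.13 dB.

56.1 dB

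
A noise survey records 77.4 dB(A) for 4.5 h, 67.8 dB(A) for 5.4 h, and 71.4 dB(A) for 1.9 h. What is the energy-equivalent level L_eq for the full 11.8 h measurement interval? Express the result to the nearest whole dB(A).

L_eq = 10·log₁₀[(1/T)·Σ tᵢ·10^(Lᵢ/10)] with T = 11.8 h.
Σ tᵢ·10^(Lᵢ/10) = 4.5·10^(77.4/10) + 5.4·10^(67.8/10) + 1.9·10^(71.4/10) = 3.061e+08.
L_eq = 10·log₁₀(3.061e+08/11.8) = 74.14 dB(A).

74 dB(A)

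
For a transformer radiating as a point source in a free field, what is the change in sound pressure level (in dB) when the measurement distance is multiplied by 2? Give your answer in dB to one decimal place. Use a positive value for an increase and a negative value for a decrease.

-6.0 dB

A point source loses 6 dB per doubling of distance; generally ΔL = −20·log₁₀(r₂/r₁).
ΔL = −20·log₁₀(2) = -6.02 dB.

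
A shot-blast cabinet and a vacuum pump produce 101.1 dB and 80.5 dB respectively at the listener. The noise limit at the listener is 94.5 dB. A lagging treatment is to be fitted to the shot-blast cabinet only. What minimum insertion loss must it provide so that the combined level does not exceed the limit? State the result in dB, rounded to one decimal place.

6.8 dB

Everything except the shot-blast cabinet sums to 10^(80.5/10) = 1.122e+08 in linear terms, 80.50 dB.
To meet 94.5 dB overall, the treated shot-blast cabinet may contribute at most 10^(94.5/10) − 1.122e+08 = 2.706e+09, i.e. 94.32 dB.
So the shot-blast cabinet must be reduced from 101.1 to 94.32 dB: IL = 6.78 dB.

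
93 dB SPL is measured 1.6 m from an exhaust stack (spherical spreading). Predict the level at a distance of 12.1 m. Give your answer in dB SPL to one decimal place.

75.4 dB SPL

Point-source attenuation: ΔL = 20·log₁₀(r₂/r₁) = 20·log₁₀(12.1/1.6) = 17.573 dB.
L₂ = 93 − 20·log₁₀(12.1/1.6) = 93 − 17.573 = 75.43 dB SPL.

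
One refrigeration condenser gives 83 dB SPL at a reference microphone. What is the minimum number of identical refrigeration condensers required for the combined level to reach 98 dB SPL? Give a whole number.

The shortfall is 98 − 83 = 15.0 dB, and N units add 10·log₁₀ N, so need 10·log₁₀ N ≥ 15.0.
N ≥ 10^(15.0/10) = 31.623, so N = 32.

32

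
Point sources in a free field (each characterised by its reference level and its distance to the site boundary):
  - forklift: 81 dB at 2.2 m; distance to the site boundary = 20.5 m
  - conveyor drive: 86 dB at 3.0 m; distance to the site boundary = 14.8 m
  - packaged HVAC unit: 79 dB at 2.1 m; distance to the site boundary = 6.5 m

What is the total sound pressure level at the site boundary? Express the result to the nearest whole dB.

Apply inverse-square spreading to bring every level to the receiver, then sum 10^(L/10).
forklift: 81 − 20·log₁₀(20.5/2.2) = 81 − 19.39 = 61.61 dB.
conveyor drive: 86 − 20·log₁₀(14.8/3.0) = 86 − 13.86 = 72.14 dB.
packaged HVAC unit: 79 − 20·log₁₀(6.5/2.1) = 79 − 9.81 = 69.19 dB.
Σ 10^(L/10) = 2.610e+07 → L_total = 10·log₁₀(2.610e+07) = 74.17 dB.

74 dB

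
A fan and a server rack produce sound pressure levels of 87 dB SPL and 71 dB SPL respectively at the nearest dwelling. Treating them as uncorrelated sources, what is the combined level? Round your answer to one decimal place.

87.1 dB SPL

For uncorrelated sources the intensities add, so convert each level to linear form, sum, and take 10·log₁₀ of the total.
Σ 10^(L/10) = 10^(87/10) + 10^(71/10) = 5.138e+08.
L_total = 10·log₁₀(5.138e+08) = 87.11 dB SPL.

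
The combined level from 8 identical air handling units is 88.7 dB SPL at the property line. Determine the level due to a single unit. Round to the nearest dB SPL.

For N identical incoherent sources L_total = L₁ + 10·log₁₀ N, so L₁ = 88.7 − 10·log₁₀(8) = 88.7 − 9.031.

80 dB SPL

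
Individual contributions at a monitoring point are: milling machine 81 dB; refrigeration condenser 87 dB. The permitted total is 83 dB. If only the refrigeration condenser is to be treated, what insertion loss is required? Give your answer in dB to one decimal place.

Fixed contribution from the other source: Σ 10^(L/10) = 10^(81/10) = 1.259e+08 (81.00 dB).
The limit corresponds to 10^(83/10) = 1.995e+08; subtracting the fixed part leaves 7.363e+07 for the refrigeration condenser, i.e. 78.67 dB.
So the refrigeration condenser must be reduced from 87 to 78.67 dB: IL = 8.33 dB.

8.3 dB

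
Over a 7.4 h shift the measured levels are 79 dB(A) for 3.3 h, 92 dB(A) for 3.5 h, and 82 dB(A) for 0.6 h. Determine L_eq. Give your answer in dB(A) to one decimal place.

89.0 dB(A)

The energy average is taken in the linear domain: L_eq = 10·log₁₀[(Σ tᵢ·10^(Lᵢ/10))/T], T = 7.4 h.
Σ tᵢ·10^(Lᵢ/10) = 3.3·10^(79/10) + 3.5·10^(92/10) + 0.6·10^(82/10) = 5.904e+09.
L_eq = 10·log₁₀(5.904e+09/7.4) = 89.02 dB(A).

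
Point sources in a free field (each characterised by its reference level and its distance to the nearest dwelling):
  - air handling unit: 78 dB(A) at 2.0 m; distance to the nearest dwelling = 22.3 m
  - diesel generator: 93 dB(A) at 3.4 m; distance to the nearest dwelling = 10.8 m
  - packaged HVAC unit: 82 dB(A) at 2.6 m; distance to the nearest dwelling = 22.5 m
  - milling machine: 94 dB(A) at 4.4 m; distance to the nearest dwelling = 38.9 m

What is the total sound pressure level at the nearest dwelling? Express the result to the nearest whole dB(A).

First find each source's level at the receiver (point-source: −20·log₁₀(r/r_ref)), then combine on an intensity basis.
air handling unit: 78 − 20·log₁₀(22.3/2.0) = 78 − 20.95 = 57.05 dB(A).
diesel generator: 93 − 20·log₁₀(10.8/3.4) = 93 − 10.04 = 82.96 dB(A).
packaged HVAC unit: 82 − 20·log₁₀(22.5/2.6) = 82 − 18.74 = 63.26 dB(A).
milling machine: 94 − 20·log₁₀(38.9/4.4) = 94 − 18.93 = 75.07 dB(A).
Σ 10^(L/10) = 2.325e+08 → L_total = 10·log₁₀(2.325e+08) = 83.66 dB(A).

84 dB(A)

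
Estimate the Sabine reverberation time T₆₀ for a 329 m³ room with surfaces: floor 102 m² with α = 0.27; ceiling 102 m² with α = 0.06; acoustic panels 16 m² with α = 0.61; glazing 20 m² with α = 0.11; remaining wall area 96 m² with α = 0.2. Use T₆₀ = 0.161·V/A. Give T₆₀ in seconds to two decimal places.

Summing Sᵢαᵢ: 102·0.27 + 102·0.06 + 16·0.61 + 20·0.11 + 96·0.2 = 64.82 m².
T₆₀ = 0.161·V/A = 0.161·329/64.82 = 0.817 s.

0.82 s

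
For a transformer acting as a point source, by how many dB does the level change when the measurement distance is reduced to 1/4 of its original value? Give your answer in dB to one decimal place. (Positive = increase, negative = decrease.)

+12.0 dB

A point source loses 6 dB per doubling of distance; generally ΔL = −20·log₁₀(r₂/r₁).
ΔL = −20·log₁₀(0.25) = +12.04 dB.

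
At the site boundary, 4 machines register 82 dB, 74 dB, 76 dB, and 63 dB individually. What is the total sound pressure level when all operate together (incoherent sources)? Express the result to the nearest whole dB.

84 dB

For uncorrelated sources the intensities add, so convert each level to linear form, sum, and take 10·log₁₀ of the total.
Σ 10^(L/10) = 10^(82/10) + 10^(74/10) + 10^(76/10) + 10^(63/10) = 2.254e+08.
L_total = 10·log₁₀(2.254e+08) = 83.53 dB.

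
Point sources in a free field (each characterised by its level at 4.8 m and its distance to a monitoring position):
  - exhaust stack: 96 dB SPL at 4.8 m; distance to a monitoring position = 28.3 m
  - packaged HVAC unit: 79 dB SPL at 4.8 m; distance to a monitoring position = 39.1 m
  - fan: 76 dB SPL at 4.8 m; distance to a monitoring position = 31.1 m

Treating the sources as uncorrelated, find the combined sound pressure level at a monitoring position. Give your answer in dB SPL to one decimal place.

80.7 dB SPL

Apply inverse-square spreading to bring every level to the receiver, then sum 10^(L/10).
exhaust stack: 96 − 20·log₁₀(28.3/4.8) = 96 − 15.41 = 80.59 dB SPL.
packaged HVAC unit: 79 − 20·log₁₀(39.1/4.8) = 79 − 18.22 = 60.78 dB SPL.
fan: 76 − 20·log₁₀(31.1/4.8) = 76 − 16.23 = 59.77 dB SPL.
Σ 10^(L/10) = 1.167e+08 → L_total = 10·log₁₀(1.167e+08) = 80.67 dB SPL.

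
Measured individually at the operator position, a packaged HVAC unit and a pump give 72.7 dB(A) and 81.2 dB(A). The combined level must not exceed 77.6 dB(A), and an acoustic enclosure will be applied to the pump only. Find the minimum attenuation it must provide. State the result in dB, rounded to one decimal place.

5.3 dB

Everything except the pump sums to 10^(72.7/10) = 1.862e+07 in linear terms, 72.70 dB(A).
The limit corresponds to 10^(77.6/10) = 5.754e+07; subtracting the fixed part leaves 3.892e+07 for the pump, i.e. 75.90 dB(A).
So the pump must be reduced from 81.2 to 75.90 dB(A): IL = 5.30 dB.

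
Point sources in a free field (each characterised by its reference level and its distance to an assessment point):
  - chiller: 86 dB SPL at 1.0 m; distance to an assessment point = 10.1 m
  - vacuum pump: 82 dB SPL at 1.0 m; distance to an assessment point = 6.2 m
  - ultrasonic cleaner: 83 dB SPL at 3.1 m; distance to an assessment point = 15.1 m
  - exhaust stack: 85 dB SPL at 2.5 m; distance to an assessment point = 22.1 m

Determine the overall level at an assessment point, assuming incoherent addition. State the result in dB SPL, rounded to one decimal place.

Propagate each source to the receiver with L = L_ref − 20·log₁₀(r/r_ref), then add intensities.
chiller: 86 − 20·log₁₀(10.1/1.0) = 86 − 20.09 = 65.91 dB SPL.
vacuum pump: 82 − 20·log₁₀(6.2/1.0) = 82 − 15.85 = 66.15 dB SPL.
ultrasonic cleaner: 83 − 20·log₁₀(15.1/3.1) = 83 − 13.75 = 69.25 dB SPL.
exhaust stack: 85 − 20·log₁₀(22.1/2.5) = 85 − 18.93 = 66.07 dB SPL.
Σ 10^(L/10) = 2.048e+07 → L_total = 10·log₁₀(2.048e+07) = 73.11 dB SPL.

73.1 dB SPL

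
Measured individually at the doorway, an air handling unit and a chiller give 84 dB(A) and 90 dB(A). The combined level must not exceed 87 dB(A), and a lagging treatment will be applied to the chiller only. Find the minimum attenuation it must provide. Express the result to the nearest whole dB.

6 dB

Everything except the chiller sums to 10^(84/10) = 2.512e+08 in linear terms, 84.00 dB(A).
The limit corresponds to 10^(87/10) = 5.012e+08; subtracting the fixed part leaves 2.500e+08 for the chiller, i.e. 83.98 dB(A).
Required insertion loss = 90 − 83.98 = 6.02 dB.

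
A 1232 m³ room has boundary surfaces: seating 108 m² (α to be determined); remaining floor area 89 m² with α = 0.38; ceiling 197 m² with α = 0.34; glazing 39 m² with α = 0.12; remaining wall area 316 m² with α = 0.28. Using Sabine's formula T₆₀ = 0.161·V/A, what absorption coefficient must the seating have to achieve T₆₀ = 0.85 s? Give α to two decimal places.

0.36

Required total absorption A = 0.161·1232/0.85 = 233.36 m².
Absorption from the other surfaces = 89·0.38 + 197·0.34 + 39·0.12 + 316·0.28 = 193.96 m², so the seating must supply 39.40 m² over 108 m².
α = 39.40/108 = 0.365.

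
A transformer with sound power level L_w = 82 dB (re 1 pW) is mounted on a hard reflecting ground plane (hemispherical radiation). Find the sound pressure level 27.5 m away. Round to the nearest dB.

The power spreads over a hemisphere of area 2π·r², so L_p = L_w − 10·log₁₀(2π·r²).
2π·r² = 4752 m², 10·log₁₀ of that is 36.768 dB.
L_p = 82 − 36.768 = 45.23 dB.

45 dB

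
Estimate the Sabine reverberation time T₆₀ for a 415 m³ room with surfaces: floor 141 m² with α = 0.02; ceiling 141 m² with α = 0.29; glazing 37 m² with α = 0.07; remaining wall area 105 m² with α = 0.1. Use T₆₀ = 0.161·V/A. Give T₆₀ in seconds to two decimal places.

1.18 s

Summing Sᵢαᵢ: 141·0.02 + 141·0.29 + 37·0.07 + 105·0.1 = 56.80 m².
T₆₀ = 0.161·V/A = 0.161·415/56.80 = 1.176 s.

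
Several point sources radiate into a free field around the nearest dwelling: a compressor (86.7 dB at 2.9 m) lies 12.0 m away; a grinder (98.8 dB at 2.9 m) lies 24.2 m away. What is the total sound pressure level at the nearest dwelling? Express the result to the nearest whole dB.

Propagate each source to the receiver with L = L_ref − 20·log₁₀(r/r_ref), then add intensities.
compressor: 86.7 − 20·log₁₀(12.0/2.9) = 86.7 − 12.34 = 74.36 dB.
grinder: 98.8 − 20·log₁₀(24.2/2.9) = 98.8 − 18.43 = 80.37 dB.
Σ 10^(L/10) = 1.363e+08 → L_total = 10·log₁₀(1.363e+08) = 81.34 dB.

81 dB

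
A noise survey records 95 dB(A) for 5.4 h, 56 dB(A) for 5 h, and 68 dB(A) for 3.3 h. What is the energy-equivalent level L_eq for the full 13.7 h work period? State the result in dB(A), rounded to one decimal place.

91.0 dB(A)

L_eq = 10·log₁₀[(1/T)·Σ tᵢ·10^(Lᵢ/10)] with T = 13.7 h.
Σ tᵢ·10^(Lᵢ/10) = 5.4·10^(95/10) + 5·10^(56/10) + 3.3·10^(68/10) = 1.710e+10.
L_eq = 10·log₁₀(1.710e+10/13.7) = 90.96 dB(A).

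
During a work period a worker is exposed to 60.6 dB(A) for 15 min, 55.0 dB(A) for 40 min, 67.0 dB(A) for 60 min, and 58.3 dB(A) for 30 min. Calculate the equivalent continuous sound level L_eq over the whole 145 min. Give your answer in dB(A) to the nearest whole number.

64 dB(A)

The energy average is taken in the linear domain: L_eq = 10·log₁₀[(Σ tᵢ·10^(Lᵢ/10))/T], T = 145 min.
Σ tᵢ·10^(Lᵢ/10) = 15·10^(60.6/10) + 40·10^(55.0/10) + 60·10^(67.0/10) + 30·10^(58.3/10) = 3.509e+08.
L_eq = 10·log₁₀(3.509e+08/145) = 63.84 dB(A).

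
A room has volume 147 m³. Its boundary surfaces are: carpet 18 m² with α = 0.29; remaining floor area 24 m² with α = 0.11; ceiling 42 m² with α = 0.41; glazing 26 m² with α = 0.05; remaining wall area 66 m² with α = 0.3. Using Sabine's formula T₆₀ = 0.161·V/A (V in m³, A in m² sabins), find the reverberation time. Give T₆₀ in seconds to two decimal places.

0.51 s

Total absorption A = 18·0.29 + 24·0.11 + 42·0.41 + 26·0.05 + 66·0.3 = 46.18 m² sabins.
T₆₀ = 0.161 × 147 / 46.18 = 0.512 s.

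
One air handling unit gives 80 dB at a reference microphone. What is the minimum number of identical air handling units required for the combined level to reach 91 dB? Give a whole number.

13

Need L₁ + 10·log₁₀ N ≥ 91, i.e. log₁₀ N ≥ 1.10.
N ≥ 10^(11.0/10) = 12.589, so N = 13.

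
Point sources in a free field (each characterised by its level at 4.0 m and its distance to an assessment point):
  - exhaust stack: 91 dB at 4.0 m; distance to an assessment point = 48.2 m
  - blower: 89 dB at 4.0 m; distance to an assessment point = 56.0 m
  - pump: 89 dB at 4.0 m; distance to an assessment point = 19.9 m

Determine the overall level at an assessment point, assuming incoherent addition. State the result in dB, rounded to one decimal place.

76.5 dB

First find each source's level at the receiver (point-source: −20·log₁₀(r/r_ref)), then combine on an intensity basis.
exhaust stack: 91 − 20·log₁₀(48.2/4.0) = 91 − 21.62 = 69.38 dB.
blower: 89 − 20·log₁₀(56.0/4.0) = 89 − 22.92 = 66.08 dB.
pump: 89 − 20·log₁₀(19.9/4.0) = 89 − 13.94 = 75.06 dB.
Σ 10^(L/10) = 4.482e+07 → L_total = 10·log₁₀(4.482e+07) = 76.51 dB.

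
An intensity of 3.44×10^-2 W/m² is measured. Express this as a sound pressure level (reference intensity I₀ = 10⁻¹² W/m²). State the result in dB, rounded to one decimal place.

105.4 dB

L = 10·log₁₀(I/I₀) = 10·log₁₀(3.44×10^-2/10⁻¹²) = 10·log₁₀(3.44×10^10).
L = 10·(0.5366 + 10) = 105.37 dB.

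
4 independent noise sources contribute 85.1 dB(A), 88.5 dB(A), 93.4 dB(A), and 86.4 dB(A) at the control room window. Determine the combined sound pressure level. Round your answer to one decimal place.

Incoherent sources combine by intensity addition: L_total = 10·log₁₀(Σ 10^(L_i/10)).
Σ 10^(L/10) = 10^(85.1/10) + 10^(88.5/10) + 10^(93.4/10) + 10^(86.4/10) = 3.656e+09.
L_total = 10·log₁₀(3.656e+09) = 95.63 dB(A).

95.6 dB(A)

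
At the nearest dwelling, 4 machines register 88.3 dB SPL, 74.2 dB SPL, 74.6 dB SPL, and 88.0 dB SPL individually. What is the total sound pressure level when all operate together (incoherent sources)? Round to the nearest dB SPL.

Incoherent sources combine by intensity addition: L_total = 10·log₁₀(Σ 10^(L_i/10)).
Σ 10^(L/10) = 10^(88.3/10) + 10^(74.2/10) + 10^(74.6/10) + 10^(88.0/10) = 1.362e+09.
L_total = 10·log₁₀(1.362e+09) = 91.34 dB SPL.

91 dB SPL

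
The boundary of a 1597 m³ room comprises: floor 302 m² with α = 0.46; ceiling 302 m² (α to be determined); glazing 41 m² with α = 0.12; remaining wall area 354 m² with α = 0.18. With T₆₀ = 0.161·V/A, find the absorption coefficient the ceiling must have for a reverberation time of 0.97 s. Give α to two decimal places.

A = 0.161·V/T₆₀ = 0.161·1597/0.97 = 265.07 m² sabins.
Absorption from the other surfaces = 302·0.46 + 41·0.12 + 354·0.18 = 207.56 m², so the ceiling must supply 57.51 m² over 302 m².
α = 57.51/302 = 0.190.

0.19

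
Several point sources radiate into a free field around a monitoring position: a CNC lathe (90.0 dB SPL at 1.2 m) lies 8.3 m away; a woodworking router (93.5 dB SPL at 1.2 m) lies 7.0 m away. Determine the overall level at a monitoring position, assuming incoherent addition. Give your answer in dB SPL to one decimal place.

79.4 dB SPL

First find each source's level at the receiver (point-source: −20·log₁₀(r/r_ref)), then combine on an intensity basis.
CNC lathe: 90.0 − 20·log₁₀(8.3/1.2) = 90.0 − 16.80 = 73.20 dB SPL.
woodworking router: 93.5 − 20·log₁₀(7.0/1.2) = 93.5 − 15.32 = 78.18 dB SPL.
Σ 10^(L/10) = 8.669e+07 → L_total = 10·log₁₀(8.669e+07) = 79.38 dB SPL.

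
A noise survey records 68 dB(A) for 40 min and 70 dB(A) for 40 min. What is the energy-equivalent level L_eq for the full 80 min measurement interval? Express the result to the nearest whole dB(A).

L_eq = 10·log₁₀[(1/T)·Σ tᵢ·10^(Lᵢ/10)] with T = 80 min.
Σ tᵢ·10^(Lᵢ/10) = 40·10^(68/10) + 40·10^(70/10) = 6.524e+08.
L_eq = 10·log₁₀(6.524e+08/80) = 69.11 dB(A).

69 dB(A)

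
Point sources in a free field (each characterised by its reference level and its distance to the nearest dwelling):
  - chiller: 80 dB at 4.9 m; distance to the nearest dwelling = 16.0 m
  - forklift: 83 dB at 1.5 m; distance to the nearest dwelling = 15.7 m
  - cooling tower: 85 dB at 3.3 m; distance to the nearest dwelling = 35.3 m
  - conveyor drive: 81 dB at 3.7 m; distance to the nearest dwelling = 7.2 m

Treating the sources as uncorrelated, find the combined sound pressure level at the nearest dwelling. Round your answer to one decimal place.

First find each source's level at the receiver (point-source: −20·log₁₀(r/r_ref)), then combine on an intensity basis.
chiller: 80 − 20·log₁₀(16.0/4.9) = 80 − 10.28 = 69.72 dB.
forklift: 83 − 20·log₁₀(15.7/1.5) = 83 − 20.40 = 62.60 dB.
cooling tower: 85 − 20·log₁₀(35.3/3.3) = 85 − 20.59 = 64.41 dB.
conveyor drive: 81 − 20·log₁₀(7.2/3.7) = 81 − 5.78 = 75.22 dB.
Σ 10^(L/10) = 4.721e+07 → L_total = 10·log₁₀(4.721e+07) = 76.74 dB.

76.7 dB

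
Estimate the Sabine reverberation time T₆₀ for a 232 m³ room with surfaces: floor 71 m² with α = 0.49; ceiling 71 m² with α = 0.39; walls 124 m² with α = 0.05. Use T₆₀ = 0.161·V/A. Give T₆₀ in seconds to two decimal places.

Summing Sᵢαᵢ: 71·0.49 + 71·0.39 + 124·0.05 = 68.68 m².
T₆₀ = 0.161·V/A = 0.161·232/68.68 = 0.544 s.

0.54 s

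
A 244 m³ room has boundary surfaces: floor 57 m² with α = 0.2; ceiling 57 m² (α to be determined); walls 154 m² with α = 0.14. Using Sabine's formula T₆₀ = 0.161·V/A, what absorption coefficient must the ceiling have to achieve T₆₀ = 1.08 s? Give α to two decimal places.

0.06

From T₆₀ = 0.161·V/A, the target T₆₀ = 1.08 s needs A = 0.161·244/1.08 = 36.37 m².
Absorption from the other surfaces = 57·0.2 + 154·0.14 = 32.96 m², so the ceiling must supply 3.41 m² over 57 m².
α = 3.41/57 = 0.060.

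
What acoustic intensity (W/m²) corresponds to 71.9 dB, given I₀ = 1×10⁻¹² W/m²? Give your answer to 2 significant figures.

I = I₀·10^(L/10) = 10⁻¹² × 10^(71.9/10) = 10^(-4.810).

1.5e-05 W/m²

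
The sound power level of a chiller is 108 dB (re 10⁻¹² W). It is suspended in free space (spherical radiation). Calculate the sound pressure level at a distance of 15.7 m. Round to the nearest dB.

The power spreads over a sphere of area 4π·r², so L_p = L_w − 10·log₁₀(4π·r²).
4π·r² = 3097 m², 10·log₁₀ of that is 34.910 dB.
L_p = 108 − 34.910 = 73.09 dB.

73 dB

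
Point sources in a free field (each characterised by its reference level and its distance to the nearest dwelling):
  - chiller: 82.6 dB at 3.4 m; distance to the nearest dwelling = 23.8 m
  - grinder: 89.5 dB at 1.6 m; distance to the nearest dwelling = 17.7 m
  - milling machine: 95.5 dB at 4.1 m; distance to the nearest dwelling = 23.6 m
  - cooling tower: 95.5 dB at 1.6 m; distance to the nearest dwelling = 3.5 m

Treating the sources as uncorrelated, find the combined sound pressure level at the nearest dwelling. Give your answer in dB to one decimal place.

Propagate each source to the receiver with L = L_ref − 20·log₁₀(r/r_ref), then add intensities.
chiller: 82.6 − 20·log₁₀(23.8/3.4) = 82.6 − 16.90 = 65.70 dB.
grinder: 89.5 − 20·log₁₀(17.7/1.6) = 89.5 − 20.88 = 68.62 dB.
milling machine: 95.5 − 20·log₁₀(23.6/4.1) = 95.5 − 15.20 = 80.30 dB.
cooling tower: 95.5 − 20·log₁₀(3.5/1.6) = 95.5 − 6.80 = 88.70 dB.
Σ 10^(L/10) = 8.596e+08 → L_total = 10·log₁₀(8.596e+08) = 89.34 dB.

89.3 dB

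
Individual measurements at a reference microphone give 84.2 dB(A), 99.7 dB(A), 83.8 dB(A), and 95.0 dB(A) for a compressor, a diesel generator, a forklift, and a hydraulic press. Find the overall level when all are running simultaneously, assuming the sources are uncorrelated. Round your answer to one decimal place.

101.1 dB(A)

Incoherent sources combine by intensity addition: L_total = 10·log₁₀(Σ 10^(L_i/10)).
Σ 10^(L/10) = 10^(84.2/10) + 10^(99.7/10) + 10^(83.8/10) + 10^(95.0/10) = 1.300e+10.
L_total = 10·log₁₀(1.300e+10) = 101.14 dB(A).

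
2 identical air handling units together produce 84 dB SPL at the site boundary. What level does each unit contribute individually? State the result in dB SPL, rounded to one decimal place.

Dividing the total intensity by 2 lowers the level by 10·log₁₀ 2 = 3.010 dB: L₁ = 84 − 3.010.

81.0 dB SPL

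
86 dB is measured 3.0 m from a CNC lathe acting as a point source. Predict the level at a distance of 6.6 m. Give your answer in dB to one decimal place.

79.2 dB

For a point source, L₂ = L₁ − 20·log₁₀(r₂/r₁).
L₂ = 86 − 20·log₁₀(6.6/3.0) = 86 − 6.848 = 79.15 dB.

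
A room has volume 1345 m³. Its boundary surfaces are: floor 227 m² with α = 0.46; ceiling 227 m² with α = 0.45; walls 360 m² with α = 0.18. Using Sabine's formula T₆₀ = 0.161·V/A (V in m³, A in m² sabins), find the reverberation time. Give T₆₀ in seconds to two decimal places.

0.80 s

Summing Sᵢαᵢ: 227·0.46 + 227·0.45 + 360·0.18 = 271.37 m².
T₆₀ = 0.161·V/A = 0.161·1345/271.37 = 0.798 s.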